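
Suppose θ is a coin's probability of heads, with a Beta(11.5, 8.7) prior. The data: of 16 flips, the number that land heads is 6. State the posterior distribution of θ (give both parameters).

Observing 6 successes and 10 failures updates Beta(11.5, 8.7) by adding the success and failure counts to the two shape parameters: α = 11.5+6 = 17.5, β = 8.7+10 = 18.7.

Posterior: Beta(17.5, 18.7)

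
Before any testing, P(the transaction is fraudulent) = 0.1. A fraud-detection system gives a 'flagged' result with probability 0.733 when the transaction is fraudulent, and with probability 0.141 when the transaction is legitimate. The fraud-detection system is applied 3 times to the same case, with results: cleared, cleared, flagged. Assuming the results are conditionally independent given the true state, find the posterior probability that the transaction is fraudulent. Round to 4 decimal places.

Let H be the event that the transaction is fraudulent; start with P(H) = 0.1. P('flagged'|H) = 0.733, P('flagged'|¬H) = 0.141.
Update on result 1 ('cleared'): P(H) ← 0.267·0.1000 / (0.267·0.1000 + 0.859·0.9000) = 0.026700/0.79980 = 0.0334.
Update on result 2 ('cleared'): P(H) ← 0.267·0.0334 / (0.267·0.0334 + 0.859·0.9666) = 0.0089134/0.83924 = 0.0106.
Update on result 3 ('flagged'): P(H) ← 0.733·0.0106 / (0.733·0.0106 + 0.141·0.9894) = 0.0077850/0.14729 = 0.0529.

Posterior P(H) ≈ 0.0529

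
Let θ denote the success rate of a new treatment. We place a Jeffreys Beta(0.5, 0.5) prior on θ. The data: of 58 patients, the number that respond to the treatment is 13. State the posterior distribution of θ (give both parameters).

Observing 13 successes and 45 failures updates Beta(0.5, 0.5) by adding the success and failure counts to the two shape parameters: α = 0.5+13 = 13.5, β = 0.5+45 = 45.5.

Posterior: Beta(13.5, 45.5)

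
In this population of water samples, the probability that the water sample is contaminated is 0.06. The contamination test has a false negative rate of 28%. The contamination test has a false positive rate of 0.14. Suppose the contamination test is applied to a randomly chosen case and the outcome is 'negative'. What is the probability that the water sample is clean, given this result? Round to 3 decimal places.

P(¬H | E) ≈ 0.980

Let H be the event that the water sample is contaminated. P(H) = 0.06, so P(¬H) = 0.94. With E the 'negative' result, P(E|H) = 0.28 and P(E|¬H) = 0.86.
P(E) = 0.28·0.06 + 0.86·0.94 = 0.016800 + 0.80840 = 0.82520.
By Bayes' theorem, P(H|E) = 0.016800 / 0.82520 = 0.020. Hence P(¬H|E) = 1 − 0.020 = 0.980.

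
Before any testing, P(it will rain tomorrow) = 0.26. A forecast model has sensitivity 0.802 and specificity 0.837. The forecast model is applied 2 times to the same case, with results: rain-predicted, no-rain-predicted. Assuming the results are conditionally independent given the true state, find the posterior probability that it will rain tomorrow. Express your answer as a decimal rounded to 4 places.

Let H be the event that it will rain tomorrow; start with P(H) = 0.26. P('rain-predicted'|H) = 0.802, P('rain-predicted'|¬H) = 0.163.
Update on result 1 ('rain-predicted'): P(H) ← 0.802·0.2600 / (0.802·0.2600 + 0.163·0.7400) = 0.20852/0.32914 = 0.6335.
Update on result 2 ('no-rain-predicted'): P(H) ← 0.198·0.6335 / (0.198·0.6335 + 0.837·0.3665) = 0.12544/0.43217 = 0.2903.

Posterior P(H) ≈ 0.2903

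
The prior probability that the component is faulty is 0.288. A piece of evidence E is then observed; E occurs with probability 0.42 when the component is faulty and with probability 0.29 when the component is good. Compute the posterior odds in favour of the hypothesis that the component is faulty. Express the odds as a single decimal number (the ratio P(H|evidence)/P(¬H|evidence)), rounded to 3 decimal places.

Posterior odds ≈ 0.586

Prior odds = 0.288/(1−0.288) = 0.40449.
Likelihood ratio for E = 0.42/0.29 = 1.4483.
Posterior odds = prior odds × LR = 0.58582.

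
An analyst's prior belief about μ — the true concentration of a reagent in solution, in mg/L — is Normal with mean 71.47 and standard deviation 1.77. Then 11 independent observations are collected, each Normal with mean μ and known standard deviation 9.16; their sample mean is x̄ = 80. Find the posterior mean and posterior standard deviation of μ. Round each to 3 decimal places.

Posterior mean ≈ 73.953; posterior SD ≈ 1.490

With known σ, the Normal prior is conjugate. Weight on the data is w = (n/σ²)/(n/σ² + 1/τ₀²) = 0.131100/(0.131100+0.319193) = 0.29114.
Posterior mean = w·x̄ + (1−w)·μ₀ = 0.29114·80 + 0.70886·71.47 = 73.953. Posterior variance = 1/(0.131100+0.319193) = 2.22078, so SD = 1.490.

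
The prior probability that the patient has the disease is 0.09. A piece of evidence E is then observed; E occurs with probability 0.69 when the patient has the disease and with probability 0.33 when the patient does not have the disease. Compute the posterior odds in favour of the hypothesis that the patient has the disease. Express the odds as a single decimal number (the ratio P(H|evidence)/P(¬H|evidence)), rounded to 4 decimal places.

Prior odds = 0.09/(1−0.09) = 0.098901.
Likelihood ratio for E = 0.69/0.33 = 2.0909.
Posterior odds = prior odds × LR = 0.20679.

Posterior odds ≈ 0.2068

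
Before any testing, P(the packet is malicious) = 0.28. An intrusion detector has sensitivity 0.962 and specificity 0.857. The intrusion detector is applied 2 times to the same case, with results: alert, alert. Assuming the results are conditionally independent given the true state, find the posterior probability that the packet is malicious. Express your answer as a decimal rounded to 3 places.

With H the event that the packet is malicious, the joint likelihood of the observed sequence is P(data|H) = 0.962·0.962 = 0.92544 and P(data|¬H) = 0.143·0.143 = 0.020449.
Bayes: P(H|data) = 0.28·0.92544 / (0.28·0.92544 + 0.72·0.020449) = 0.25912/0.27385 = 0.9462.

Posterior P(H) ≈ 0.946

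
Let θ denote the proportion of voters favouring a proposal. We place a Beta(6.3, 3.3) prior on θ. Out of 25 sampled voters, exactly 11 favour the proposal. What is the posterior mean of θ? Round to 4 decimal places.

The binomial likelihood is conjugate to the Beta prior: with 11 successes and 14 failures, the posterior is Beta(6.3+11, 3.3+14) = Beta(17.3, 17.3).
Posterior mean = α/(α+β) = 17.3/34.6 = 0.5000.

Posterior mean ≈ 0.5000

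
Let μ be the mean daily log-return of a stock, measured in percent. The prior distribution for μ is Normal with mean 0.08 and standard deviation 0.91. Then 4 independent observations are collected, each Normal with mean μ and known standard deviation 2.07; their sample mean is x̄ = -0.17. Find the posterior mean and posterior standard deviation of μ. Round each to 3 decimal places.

With known σ, the Normal prior is conjugate. Weight on the data is w = (n/σ²)/(n/σ² + 1/τ₀²) = 0.933511/(0.933511+1.20758) = 0.43600.
Posterior mean = w·x̄ + (1−w)·μ₀ = 0.43600·-0.17 + 0.56400·0.08 = -0.029. Posterior variance = 1/(0.933511+1.20758) = 0.467051, so SD = 0.683.

Posterior mean ≈ -0.029; posterior SD ≈ 0.683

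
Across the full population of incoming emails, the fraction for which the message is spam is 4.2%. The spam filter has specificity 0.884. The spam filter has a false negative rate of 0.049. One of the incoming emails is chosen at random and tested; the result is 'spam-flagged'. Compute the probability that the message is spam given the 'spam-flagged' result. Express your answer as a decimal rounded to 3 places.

Let H be the event that the message is spam. P(H) = 0.042, so P(¬H) = 0.958. With E the 'spam-flagged' result, P(E|H) = 0.951 and P(E|¬H) = 0.116.
P(E) = 0.951·0.042 + 0.116·0.958 = 0.039942 + 0.11113 = 0.15107.
By Bayes' theorem, P(H|E) = 0.039942 / 0.15107 = 0.264.

P(H | E) ≈ 0.264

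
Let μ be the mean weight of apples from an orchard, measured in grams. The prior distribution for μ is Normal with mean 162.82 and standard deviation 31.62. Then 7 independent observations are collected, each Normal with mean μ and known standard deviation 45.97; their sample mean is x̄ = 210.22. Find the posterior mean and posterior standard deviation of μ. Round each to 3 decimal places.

Posterior mean ≈ 199.227; posterior SD ≈ 15.228

With known σ, the Normal prior is conjugate. Weight on the data is w = (n/σ²)/(n/σ² + 1/τ₀²) = 0.00331245/(0.00331245+0.00100018) = 0.76808.
Posterior mean = w·x̄ + (1−w)·μ₀ = 0.76808·210.22 + 0.23192·162.82 = 199.227. Posterior variance = 1/(0.00331245+0.00100018) = 231.877, so SD = 15.228.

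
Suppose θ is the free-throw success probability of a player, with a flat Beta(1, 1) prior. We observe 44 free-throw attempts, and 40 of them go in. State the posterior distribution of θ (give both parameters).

Posterior: Beta(41, 5)

The binomial likelihood is conjugate to the Beta prior: with 40 successes and 4 failures, the posterior is Beta(1+40, 1+4) = Beta(41, 5).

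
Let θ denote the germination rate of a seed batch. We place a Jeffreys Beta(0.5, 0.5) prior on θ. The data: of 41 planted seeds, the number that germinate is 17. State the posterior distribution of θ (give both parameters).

Posterior: Beta(17.5, 24.5)

Observing 17 successes and 24 failures updates Beta(0.5, 0.5) by adding the success and failure counts to the two shape parameters: α = 0.5+17 = 17.5, β = 0.5+24 = 24.5.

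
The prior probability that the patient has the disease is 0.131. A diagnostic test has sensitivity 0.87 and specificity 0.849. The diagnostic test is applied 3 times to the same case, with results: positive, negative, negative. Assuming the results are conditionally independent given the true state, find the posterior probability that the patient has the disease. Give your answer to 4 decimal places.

Let H be the event that the patient has the disease; start with P(H) = 0.131. P('positive'|H) = 0.87, P('positive'|¬H) = 0.151.
Update on result 1 ('positive'): P(H) ← 0.87·0.1310 / (0.87·0.1310 + 0.151·0.8690) = 0.11397/0.24519 = 0.4648.
Update on result 2 ('negative'): P(H) ← 0.13·0.4648 / (0.13·0.4648 + 0.849·0.5352) = 0.060427/0.51479 = 0.1174.
Update on result 3 ('negative'): P(H) ← 0.13·0.1174 / (0.13·0.1174 + 0.849·0.8826) = 0.015260/0.76460 = 0.0200.

Posterior P(H) ≈ 0.0200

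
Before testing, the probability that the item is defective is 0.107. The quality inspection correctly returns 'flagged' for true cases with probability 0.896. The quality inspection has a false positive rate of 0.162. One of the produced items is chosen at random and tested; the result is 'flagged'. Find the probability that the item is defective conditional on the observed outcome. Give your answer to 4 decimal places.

P(H | E) ≈ 0.3986

Let H be the event that the item is defective. P(H) = 0.107, so P(¬H) = 0.893. With E the 'flagged' result, P(E|H) = 0.896 and P(E|¬H) = 0.162.
P(E) = 0.896·0.107 + 0.162·0.893 = 0.095872 + 0.14467 = 0.24054.
By Bayes' theorem, P(H|E) = 0.095872 / 0.24054 = 0.3986.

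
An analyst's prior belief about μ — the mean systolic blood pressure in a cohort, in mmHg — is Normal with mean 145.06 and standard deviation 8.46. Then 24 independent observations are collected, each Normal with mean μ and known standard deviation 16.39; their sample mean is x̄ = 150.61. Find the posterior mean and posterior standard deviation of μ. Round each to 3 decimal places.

Posterior mean ≈ 149.859; posterior SD ≈ 3.111

With known σ, the Normal prior is conjugate. Weight on the data is w = (n/σ²)/(n/σ² + 1/τ₀²) = 0.0893415/(0.0893415+0.0139720) = 0.86476.
Posterior mean = w·x̄ + (1−w)·μ₀ = 0.86476·150.61 + 0.13524·145.06 = 149.859. Posterior variance = 1/(0.0893415+0.0139720) = 9.67927, so SD = 3.111.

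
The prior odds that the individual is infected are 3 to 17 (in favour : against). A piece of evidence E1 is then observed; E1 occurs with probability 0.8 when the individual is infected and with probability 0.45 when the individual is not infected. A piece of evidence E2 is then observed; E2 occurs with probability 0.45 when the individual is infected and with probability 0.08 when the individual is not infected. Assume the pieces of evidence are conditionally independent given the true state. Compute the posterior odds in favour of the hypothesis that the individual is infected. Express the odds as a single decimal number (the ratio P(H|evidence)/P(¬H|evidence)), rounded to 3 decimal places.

Posterior odds ≈ 1.765

Prior odds = 3/17 = 0.17647. In log-odds, ln(0.17647) = -1.7346.
Add log likelihood ratios: ln(1.7778) + ln(5.6250) = 2.3026.
Posterior log-odds = 0.56798, so posterior odds = exp(0.56798) = 1.7647.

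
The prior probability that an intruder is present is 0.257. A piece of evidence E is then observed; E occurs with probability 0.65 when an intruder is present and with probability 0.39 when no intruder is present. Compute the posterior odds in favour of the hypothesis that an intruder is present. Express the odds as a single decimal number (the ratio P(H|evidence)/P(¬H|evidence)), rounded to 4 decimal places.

Prior odds = 0.257/(1−0.257) = 0.34590.
Likelihood ratio for E = 0.65/0.39 = 1.6667.
Posterior odds = prior odds × LR = 0.57649.

Posterior odds ≈ 0.5765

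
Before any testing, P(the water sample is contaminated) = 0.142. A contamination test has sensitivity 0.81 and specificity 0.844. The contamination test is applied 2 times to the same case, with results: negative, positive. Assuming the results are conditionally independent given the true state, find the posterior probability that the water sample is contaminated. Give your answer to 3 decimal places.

Let H be the event that the water sample is contaminated; start with P(H) = 0.142. P('positive'|H) = 0.81, P('positive'|¬H) = 0.156.
Update on result 1 ('negative'): P(H) ← 0.19·0.1420 / (0.19·0.1420 + 0.844·0.8580) = 0.026980/0.75113 = 0.0359.
Update on result 2 ('positive'): P(H) ← 0.81·0.0359 / (0.81·0.0359 + 0.156·0.9641) = 0.029094/0.17949 = 0.1621.

Posterior P(H) ≈ 0.162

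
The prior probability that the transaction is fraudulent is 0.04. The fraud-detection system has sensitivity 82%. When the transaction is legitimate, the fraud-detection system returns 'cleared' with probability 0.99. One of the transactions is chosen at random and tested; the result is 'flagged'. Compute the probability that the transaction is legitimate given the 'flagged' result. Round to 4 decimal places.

P(¬H | E) ≈ 0.2264

Let H be the event that the transaction is fraudulent. P(H) = 0.04, so P(¬H) = 0.96. With E the 'flagged' result, P(E|H) = 0.82 and P(E|¬H) = 0.01.
P(E) = 0.82·0.04 + 0.01·0.96 = 0.032800 + 0.0096000 = 0.042400.
By Bayes' theorem, P(H|E) = 0.032800 / 0.042400 = 0.7736. Hence P(¬H|E) = 1 − 0.7736 = 0.2264.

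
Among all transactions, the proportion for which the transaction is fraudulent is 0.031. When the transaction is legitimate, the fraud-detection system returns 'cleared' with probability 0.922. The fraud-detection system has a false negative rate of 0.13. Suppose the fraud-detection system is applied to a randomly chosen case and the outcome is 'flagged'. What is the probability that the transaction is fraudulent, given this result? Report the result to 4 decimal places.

Let H be the event that the transaction is fraudulent. P(H) = 0.031, so P(¬H) = 0.969. With E the 'flagged' result, P(E|H) = 0.87 and P(E|¬H) = 0.078.
P(E) = 0.87·0.031 + 0.078·0.969 = 0.026970 + 0.075582 = 0.10255.
By Bayes' theorem, P(H|E) = 0.026970 / 0.10255 = 0.2630.

P(H | E) ≈ 0.2630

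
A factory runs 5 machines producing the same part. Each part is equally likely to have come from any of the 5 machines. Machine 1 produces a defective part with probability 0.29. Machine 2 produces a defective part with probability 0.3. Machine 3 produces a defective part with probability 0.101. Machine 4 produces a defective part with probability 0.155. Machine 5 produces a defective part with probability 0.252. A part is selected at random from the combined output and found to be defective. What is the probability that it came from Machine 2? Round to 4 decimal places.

Posterior probability ≈ 0.2732

Tabulate prior·likelihood by source: [1] prior 0.2, lik 0.29, product 0.05800; [2] prior 0.2, lik 0.3, product 0.06000; [3] prior 0.2, lik 0.101, product 0.02020; [4] prior 0.2, lik 0.155, product 0.03100; [5] prior 0.2, lik 0.252, product 0.05040.
Normalizing constant = 0.21960; the posterior for Machine 2 is its product over the sum, 0.06000/0.21960 = 0.2732.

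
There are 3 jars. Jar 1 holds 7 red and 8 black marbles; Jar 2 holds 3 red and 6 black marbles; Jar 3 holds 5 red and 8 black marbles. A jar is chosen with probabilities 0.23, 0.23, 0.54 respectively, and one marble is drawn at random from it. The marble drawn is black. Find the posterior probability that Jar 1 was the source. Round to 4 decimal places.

Posterior probability ≈ 0.2017

P(black|Jar 1) = 0.5333; P(black|Jar 2) = 0.6667; P(black|Jar 3) = 0.6154.
Prior × likelihood for each source: 0.23·0.5333=0.1227, 0.23·0.6667=0.1533, 0.54·0.6154=0.3323. Summing gives P(black) = 0.60831.
P(Jar 1 | black) = 0.1227 / 0.60831 = 0.2017.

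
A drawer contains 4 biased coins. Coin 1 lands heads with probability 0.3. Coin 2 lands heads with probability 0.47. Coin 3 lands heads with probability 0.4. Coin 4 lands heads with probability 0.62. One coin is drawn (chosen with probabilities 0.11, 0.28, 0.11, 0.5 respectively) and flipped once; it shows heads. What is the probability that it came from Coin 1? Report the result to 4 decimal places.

Posterior probability ≈ 0.0636

P(heads|C1) = 0.3; P(heads|C2) = 0.47; P(heads|C3) = 0.4; P(heads|C4) = 0.62.
Prior × likelihood for each source: 0.11·0.3=0.03300, 0.28·0.47=0.1316, 0.11·0.4=0.04400, 0.5·0.62=0.3100. Summing gives P(heads) = 0.51860.
P(Coin 1 | heads) = 0.03300 / 0.51860 = 0.0636.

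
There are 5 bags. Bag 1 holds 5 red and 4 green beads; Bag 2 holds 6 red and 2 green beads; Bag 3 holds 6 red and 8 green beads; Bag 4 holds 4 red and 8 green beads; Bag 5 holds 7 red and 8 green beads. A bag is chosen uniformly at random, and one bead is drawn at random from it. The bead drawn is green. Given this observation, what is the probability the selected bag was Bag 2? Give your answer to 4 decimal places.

Tabulate prior·likelihood by source: [1] prior 0.2, lik 0.4444, product 0.08889; [2] prior 0.2, lik 0.25, product 0.05000; [3] prior 0.2, lik 0.5714, product 0.1143; [4] prior 0.2, lik 0.6667, product 0.1333; [5] prior 0.2, lik 0.5333, product 0.1067.
Normalizing constant = 0.49317; the posterior for Bag 2 is its product over the sum, 0.05000/0.49317 = 0.1014.

Posterior probability ≈ 0.1014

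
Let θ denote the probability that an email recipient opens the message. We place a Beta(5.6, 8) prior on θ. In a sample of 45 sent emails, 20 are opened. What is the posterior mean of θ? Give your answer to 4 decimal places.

Observing 20 successes and 25 failures updates Beta(5.6, 8) by adding the success and failure counts to the two shape parameters: α = 5.6+20 = 25.6, β = 8+25 = 33.
Posterior mean = α/(α+β) = 25.6/58.6 = 0.4369.

Posterior mean ≈ 0.4369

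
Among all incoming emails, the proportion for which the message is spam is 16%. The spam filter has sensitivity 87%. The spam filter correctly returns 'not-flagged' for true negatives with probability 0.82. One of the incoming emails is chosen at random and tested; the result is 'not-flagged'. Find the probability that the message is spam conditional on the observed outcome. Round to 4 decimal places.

Let H be the event that the message is spam. P(H) = 0.16, so P(¬H) = 0.84. With E the 'not-flagged' result, P(E|H) = 0.13 and P(E|¬H) = 0.82.
P(E) = 0.13·0.16 + 0.82·0.84 = 0.020800 + 0.68880 = 0.70960.
By Bayes' theorem, P(H|E) = 0.020800 / 0.70960 = 0.0293.

P(H | E) ≈ 0.0293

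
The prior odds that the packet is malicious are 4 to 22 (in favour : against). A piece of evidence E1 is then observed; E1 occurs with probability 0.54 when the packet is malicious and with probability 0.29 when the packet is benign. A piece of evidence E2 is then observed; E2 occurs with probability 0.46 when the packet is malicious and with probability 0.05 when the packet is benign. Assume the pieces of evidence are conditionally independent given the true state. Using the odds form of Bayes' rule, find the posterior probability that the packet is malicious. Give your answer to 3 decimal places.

Posterior probability ≈ 0.757

Prior odds = 4/22 = 0.18182.
Likelihood ratio for E1 = 0.54/0.29 = 1.8621.
Likelihood ratio for E2 = 0.46/0.05 = 9.2000.
Posterior odds = prior odds × LR₁ × LR₂ = 3.1147.
Posterior probability = odds/(1+odds) = 3.1147/4.1147 = 0.757.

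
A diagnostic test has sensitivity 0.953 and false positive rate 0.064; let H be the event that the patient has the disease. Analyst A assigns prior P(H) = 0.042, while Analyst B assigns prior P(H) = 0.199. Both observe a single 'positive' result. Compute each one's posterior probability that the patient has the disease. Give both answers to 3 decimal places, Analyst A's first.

The likelihood ratio for a 'positive' result is 0.953/0.064 = 14.891.
Analyst A: prior odds 0.042/0.958 = 0.043841; posterior odds 0.65282; posterior probability 0.395.
Analyst B: prior odds 0.199/0.801 = 0.24844; posterior odds 3.6994; posterior probability 0.787.

Analyst A: 0.395; Analyst B: 0.787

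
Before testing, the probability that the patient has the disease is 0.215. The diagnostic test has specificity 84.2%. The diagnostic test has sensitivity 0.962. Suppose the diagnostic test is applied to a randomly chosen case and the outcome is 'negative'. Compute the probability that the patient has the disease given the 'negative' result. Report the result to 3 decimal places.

Let H be the event that the patient has the disease. P(H) = 0.215, so P(¬H) = 0.785. With E the 'negative' result, P(E|H) = 0.038 and P(E|¬H) = 0.842.
P(E) = 0.038·0.215 + 0.842·0.785 = 0.0081700 + 0.66097 = 0.66914.
By Bayes' theorem, P(H|E) = 0.0081700 / 0.66914 = 0.012.

P(H | E) ≈ 0.012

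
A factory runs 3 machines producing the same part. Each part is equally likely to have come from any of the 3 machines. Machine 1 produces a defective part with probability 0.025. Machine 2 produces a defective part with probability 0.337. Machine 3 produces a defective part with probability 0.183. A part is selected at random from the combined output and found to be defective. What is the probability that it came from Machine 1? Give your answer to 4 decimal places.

Posterior probability ≈ 0.0459

P(defective|M1) = 0.025; P(defective|M2) = 0.337; P(defective|M3) = 0.183.
Prior × likelihood for each source: 0.333333·0.025=0.008333, 0.333333·0.337=0.1123, 0.333333·0.183=0.06100. Summing gives P(defective) = 0.18167.
P(Machine 1 | defective) = 0.008333 / 0.18167 = 0.0459.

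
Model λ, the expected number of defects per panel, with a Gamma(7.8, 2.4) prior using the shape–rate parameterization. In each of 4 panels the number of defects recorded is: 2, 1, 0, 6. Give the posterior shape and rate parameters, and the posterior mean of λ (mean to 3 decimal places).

The Poisson likelihood adds the total count to the shape and the number of exposure periods to the rate. Here ∑xᵢ = 9 and n = 4, so shape 7.8→16.8 and rate 2.4→6.4.
Posterior mean = shape/rate = 16.8/6.4 = 2.625.

Posterior: Gamma(shape=16.8, rate=6.4); mean ≈ 2.625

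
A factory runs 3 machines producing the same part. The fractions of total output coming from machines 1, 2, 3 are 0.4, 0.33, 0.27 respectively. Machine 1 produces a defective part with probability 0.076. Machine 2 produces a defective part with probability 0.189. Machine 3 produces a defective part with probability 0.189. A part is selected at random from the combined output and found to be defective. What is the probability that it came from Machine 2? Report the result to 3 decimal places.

P(defective|M1) = 0.076; P(defective|M2) = 0.189; P(defective|M3) = 0.189.
Prior × likelihood for each source: 0.4·0.076=0.03040, 0.33·0.189=0.06237, 0.27·0.189=0.05103. Summing gives P(defective) = 0.14380.
P(Machine 2 | defective) = 0.06237 / 0.14380 = 0.434.

Posterior probability ≈ 0.434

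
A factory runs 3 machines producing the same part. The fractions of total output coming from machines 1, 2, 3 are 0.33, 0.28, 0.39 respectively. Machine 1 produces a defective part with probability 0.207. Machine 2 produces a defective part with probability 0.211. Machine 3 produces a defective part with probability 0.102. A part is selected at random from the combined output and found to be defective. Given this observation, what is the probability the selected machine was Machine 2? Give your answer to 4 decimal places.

Posterior probability ≈ 0.3534

P(defective|M1) = 0.207; P(defective|M2) = 0.211; P(defective|M3) = 0.102.
Prior × likelihood for each source: 0.33·0.207=0.06831, 0.28·0.211=0.05908, 0.39·0.102=0.03978. Summing gives P(defective) = 0.16717.
P(Machine 2 | defective) = 0.05908 / 0.16717 = 0.3534.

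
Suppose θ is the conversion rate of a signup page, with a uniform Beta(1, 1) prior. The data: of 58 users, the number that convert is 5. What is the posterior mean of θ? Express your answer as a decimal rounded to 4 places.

Posterior mean ≈ 0.1000

Observing 5 successes and 53 failures updates Beta(1, 1) by adding the success and failure counts to the two shape parameters: α = 1+5 = 6, β = 1+53 = 54.
Posterior mean = α/(α+β) = 6/60 = 0.1000.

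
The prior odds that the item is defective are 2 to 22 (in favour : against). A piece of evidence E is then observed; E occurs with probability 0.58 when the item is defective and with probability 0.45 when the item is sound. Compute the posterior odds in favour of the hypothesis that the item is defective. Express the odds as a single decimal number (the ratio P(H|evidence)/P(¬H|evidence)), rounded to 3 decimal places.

Prior odds = 2/22 = 0.090909. In log-odds, ln(0.090909) = -2.3979.
Add log likelihood ratio: ln(1.2889) = 0.25378.
Posterior log-odds = -2.1441, so posterior odds = exp(-2.1441) = 0.11717.

Posterior odds ≈ 0.117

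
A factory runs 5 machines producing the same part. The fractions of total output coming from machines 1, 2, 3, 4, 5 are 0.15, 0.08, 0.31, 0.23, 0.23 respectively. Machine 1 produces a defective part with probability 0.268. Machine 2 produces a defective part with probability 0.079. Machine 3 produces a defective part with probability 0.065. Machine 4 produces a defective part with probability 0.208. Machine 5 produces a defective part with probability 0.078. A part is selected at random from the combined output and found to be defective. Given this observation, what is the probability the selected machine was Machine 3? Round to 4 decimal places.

Posterior probability ≈ 0.1521

P(defective|M1) = 0.268; P(defective|M2) = 0.079; P(defective|M3) = 0.065; P(defective|M4) = 0.208; P(defective|M5) = 0.078.
Prior × likelihood for each source: 0.15·0.268=0.04020, 0.08·0.079=0.006320, 0.31·0.065=0.02015, 0.23·0.208=0.04784, 0.23·0.078=0.01794. Summing gives P(defective) = 0.13245.
P(Machine 3 | defective) = 0.02015 / 0.13245 = 0.1521.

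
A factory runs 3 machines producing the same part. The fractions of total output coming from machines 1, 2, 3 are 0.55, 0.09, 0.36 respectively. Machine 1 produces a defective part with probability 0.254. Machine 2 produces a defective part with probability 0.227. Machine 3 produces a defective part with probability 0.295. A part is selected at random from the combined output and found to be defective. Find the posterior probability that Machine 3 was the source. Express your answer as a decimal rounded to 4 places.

P(defective|M1) = 0.254; P(defective|M2) = 0.227; P(defective|M3) = 0.295.
Prior × likelihood for each source: 0.55·0.254=0.1397, 0.09·0.227=0.02043, 0.36·0.295=0.1062. Summing gives P(defective) = 0.26633.
P(Machine 3 | defective) = 0.1062 / 0.26633 = 0.3988.

Posterior probability ≈ 0.3988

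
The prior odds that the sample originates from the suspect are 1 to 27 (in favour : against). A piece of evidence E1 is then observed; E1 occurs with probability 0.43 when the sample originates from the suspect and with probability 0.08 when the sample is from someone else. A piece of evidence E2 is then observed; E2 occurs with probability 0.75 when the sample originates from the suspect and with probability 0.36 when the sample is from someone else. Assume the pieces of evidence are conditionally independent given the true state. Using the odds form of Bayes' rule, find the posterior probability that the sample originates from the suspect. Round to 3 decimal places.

Prior odds = 1/27 = 0.037037. In log-odds, ln(0.037037) = -3.2958.
Add log likelihood ratios: ln(5.3750) + ln(2.0833) = 2.4157.
Posterior log-odds = -0.88011, so posterior odds = exp(-0.88011) = 0.41474. Converting, P(H|E) = 0.41474/1.4147 = 0.293.

Posterior probability ≈ 0.293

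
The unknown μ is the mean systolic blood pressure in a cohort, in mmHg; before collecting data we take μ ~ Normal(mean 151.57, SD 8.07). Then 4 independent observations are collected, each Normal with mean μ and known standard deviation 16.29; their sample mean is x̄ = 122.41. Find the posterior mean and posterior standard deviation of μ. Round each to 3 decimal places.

Posterior mean ≈ 137.125; posterior SD ≈ 5.733

With known σ, the Normal prior is conjugate. Weight on the data is w = (n/σ²)/(n/σ² + 1/τ₀²) = 0.0150736/(0.0150736+0.0153551) = 0.49537.
Posterior mean = w·x̄ + (1−w)·μ₀ = 0.49537·122.41 + 0.50463·151.57 = 137.125. Posterior variance = 1/(0.0150736+0.0153551) = 32.8637, so SD = 5.733.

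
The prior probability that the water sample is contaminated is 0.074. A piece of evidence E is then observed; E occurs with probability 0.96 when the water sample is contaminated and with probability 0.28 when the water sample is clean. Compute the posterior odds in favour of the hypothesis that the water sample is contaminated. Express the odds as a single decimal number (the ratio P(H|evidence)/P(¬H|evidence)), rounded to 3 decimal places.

Prior odds = 0.074/(1−0.074) = 0.079914.
Likelihood ratio for E = 0.96/0.28 = 3.4286.
Posterior odds = prior odds × LR = 0.27399.

Posterior odds ≈ 0.274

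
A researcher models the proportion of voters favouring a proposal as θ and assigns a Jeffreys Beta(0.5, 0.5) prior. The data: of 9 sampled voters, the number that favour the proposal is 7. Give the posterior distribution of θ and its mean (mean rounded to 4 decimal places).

The binomial likelihood is conjugate to the Beta prior: with 7 successes and 2 failures, the posterior is Beta(0.5+7, 0.5+2) = Beta(7.5, 2.5).
E[θ | data] = 7.5/(7.5+2.5) = 0.7500.

Posterior: Beta(7.5, 2.5); mean ≈ 0.7500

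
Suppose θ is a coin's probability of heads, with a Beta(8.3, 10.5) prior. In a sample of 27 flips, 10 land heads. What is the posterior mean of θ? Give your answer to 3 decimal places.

Posterior mean ≈ 0.400

The binomial likelihood is conjugate to the Beta prior: with 10 successes and 17 failures, the posterior is Beta(8.3+10, 10.5+17) = Beta(18.3, 27.5).
E[θ | data] = 18.3/(18.3+27.5) = 0.400.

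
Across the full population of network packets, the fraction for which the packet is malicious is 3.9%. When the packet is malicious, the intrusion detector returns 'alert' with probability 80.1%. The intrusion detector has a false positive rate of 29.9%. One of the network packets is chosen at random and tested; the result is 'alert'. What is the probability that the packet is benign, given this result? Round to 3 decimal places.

P(¬H | E) ≈ 0.902

Let H be the event that the packet is malicious. P(H) = 0.039, so P(¬H) = 0.961. With E the 'alert' result, P(E|H) = 0.801 and P(E|¬H) = 0.299.
P(E) = 0.801·0.039 + 0.299·0.961 = 0.031239 + 0.28734 = 0.31858.
By Bayes' theorem, P(H|E) = 0.031239 / 0.31858 = 0.098. Hence P(¬H|E) = 1 − 0.098 = 0.902.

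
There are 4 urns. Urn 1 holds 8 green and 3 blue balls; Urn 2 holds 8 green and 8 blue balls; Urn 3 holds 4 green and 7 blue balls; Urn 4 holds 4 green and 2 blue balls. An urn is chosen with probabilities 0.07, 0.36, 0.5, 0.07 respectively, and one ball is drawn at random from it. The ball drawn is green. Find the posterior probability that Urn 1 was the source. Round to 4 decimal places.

Tabulate prior·likelihood by source: [1] prior 0.07, lik 0.7273, product 0.05091; [2] prior 0.36, lik 0.5, product 0.1800; [3] prior 0.5, lik 0.3636, product 0.1818; [4] prior 0.07, lik 0.6667, product 0.04667.
Normalizing constant = 0.45939; the posterior for Urn 1 is its product over the sum, 0.05091/0.45939 = 0.1108.

Posterior probability ≈ 0.1108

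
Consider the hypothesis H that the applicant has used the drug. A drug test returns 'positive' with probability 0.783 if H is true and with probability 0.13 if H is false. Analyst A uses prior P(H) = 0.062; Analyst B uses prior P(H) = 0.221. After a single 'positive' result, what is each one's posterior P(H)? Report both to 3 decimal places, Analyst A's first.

P('+'|H) = 0.783, P('+'|¬H) = 0.13.
Analyst A: numerator 0.783·0.062 = 0.048546; evidence = 0.048546+0.13·0.938 = 0.17049; posterior = 0.285.
Analyst B: numerator 0.783·0.221 = 0.17304; evidence = 0.17304+0.13·0.779 = 0.27431; posterior = 0.631.

Analyst A: 0.285; Analyst B: 0.631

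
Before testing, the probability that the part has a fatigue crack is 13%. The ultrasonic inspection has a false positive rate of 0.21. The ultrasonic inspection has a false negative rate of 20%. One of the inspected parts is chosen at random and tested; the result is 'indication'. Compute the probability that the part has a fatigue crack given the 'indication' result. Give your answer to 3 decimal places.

Let H be the event that the part has a fatigue crack. P(H) = 0.13, so P(¬H) = 0.87. With E the 'indication' result, P(E|H) = 0.8 and P(E|¬H) = 0.21.
P(E) = 0.8·0.13 + 0.21·0.87 = 0.10400 + 0.18270 = 0.28670.
By Bayes' theorem, P(H|E) = 0.10400 / 0.28670 = 0.363.

P(H | E) ≈ 0.363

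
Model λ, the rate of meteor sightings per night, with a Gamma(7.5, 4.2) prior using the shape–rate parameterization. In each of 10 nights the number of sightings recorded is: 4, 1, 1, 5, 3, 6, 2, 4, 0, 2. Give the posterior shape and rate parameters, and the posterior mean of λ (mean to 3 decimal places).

The Poisson likelihood adds the total count to the shape and the number of exposure periods to the rate. Here ∑xᵢ = 28 and n = 10, so shape 7.5→35.5 and rate 4.2→14.2.
Posterior mean = shape/rate = 35.5/14.2 = 2.500.

Posterior: Gamma(shape=35.5, rate=14.2); mean ≈ 2.500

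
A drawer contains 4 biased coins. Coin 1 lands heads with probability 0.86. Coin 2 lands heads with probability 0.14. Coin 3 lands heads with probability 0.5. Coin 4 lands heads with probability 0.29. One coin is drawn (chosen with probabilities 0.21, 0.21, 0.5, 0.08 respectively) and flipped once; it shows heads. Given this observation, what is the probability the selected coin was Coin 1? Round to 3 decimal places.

Posterior probability ≈ 0.374

P(heads|C1) = 0.86; P(heads|C2) = 0.14; P(heads|C3) = 0.5; P(heads|C4) = 0.29.
Prior × likelihood for each source: 0.21·0.86=0.1806, 0.21·0.14=0.02940, 0.5·0.5=0.2500, 0.08·0.29=0.02320. Summing gives P(heads) = 0.48320.
P(Coin 1 | heads) = 0.1806 / 0.48320 = 0.374.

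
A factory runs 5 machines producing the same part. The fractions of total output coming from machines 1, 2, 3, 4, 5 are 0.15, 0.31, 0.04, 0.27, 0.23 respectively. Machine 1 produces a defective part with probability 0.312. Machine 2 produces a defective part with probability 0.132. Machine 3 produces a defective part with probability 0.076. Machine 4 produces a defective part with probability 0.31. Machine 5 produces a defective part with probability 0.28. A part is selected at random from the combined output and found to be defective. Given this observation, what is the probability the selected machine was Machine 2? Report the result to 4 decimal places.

Posterior probability ≈ 0.1713

Tabulate prior·likelihood by source: [1] prior 0.15, lik 0.312, product 0.04680; [2] prior 0.31, lik 0.132, product 0.04092; [3] prior 0.04, lik 0.076, product 0.003040; [4] prior 0.27, lik 0.31, product 0.08370; [5] prior 0.23, lik 0.28, product 0.06440.
Normalizing constant = 0.23886; the posterior for Machine 2 is its product over the sum, 0.04092/0.23886 = 0.1713.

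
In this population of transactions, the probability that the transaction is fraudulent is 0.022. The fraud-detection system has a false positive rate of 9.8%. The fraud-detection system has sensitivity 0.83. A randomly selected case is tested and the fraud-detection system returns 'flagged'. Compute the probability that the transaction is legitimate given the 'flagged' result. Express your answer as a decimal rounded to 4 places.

Let H be the event that the transaction is fraudulent. P(H) = 0.022, so P(¬H) = 0.978. With E the 'flagged' result, P(E|H) = 0.83 and P(E|¬H) = 0.098.
P(E) = 0.83·0.022 + 0.098·0.978 = 0.018260 + 0.095844 = 0.11410.
By Bayes' theorem, P(H|E) = 0.018260 / 0.11410 = 0.1600. Hence P(¬H|E) = 1 − 0.1600 = 0.8400.

P(¬H | E) ≈ 0.8400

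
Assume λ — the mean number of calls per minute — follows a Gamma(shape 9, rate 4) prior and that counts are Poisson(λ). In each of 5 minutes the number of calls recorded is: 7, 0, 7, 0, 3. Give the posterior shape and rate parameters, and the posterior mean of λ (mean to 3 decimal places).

The Poisson likelihood adds the total count to the shape and the number of exposure periods to the rate. Here ∑xᵢ = 17 and n = 5, so shape 9→26 and rate 4→9.
E[λ | data] = 26/9 = 2.889.

Posterior: Gamma(shape=26, rate=9); mean ≈ 2.889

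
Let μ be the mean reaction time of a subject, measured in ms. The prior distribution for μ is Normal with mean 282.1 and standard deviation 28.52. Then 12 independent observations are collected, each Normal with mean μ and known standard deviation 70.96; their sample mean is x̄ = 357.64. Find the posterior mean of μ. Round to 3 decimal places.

Posterior mean ≈ 331.933

With known σ, the Normal prior is conjugate. Weight on the data is w = (n/σ²)/(n/σ² + 1/τ₀²) = 0.00238316/(0.00238316+0.00122942) = 0.65968.
Posterior mean = w·x̄ + (1−w)·μ₀ = 0.65968·357.64 + 0.34032·282.1 = 331.933.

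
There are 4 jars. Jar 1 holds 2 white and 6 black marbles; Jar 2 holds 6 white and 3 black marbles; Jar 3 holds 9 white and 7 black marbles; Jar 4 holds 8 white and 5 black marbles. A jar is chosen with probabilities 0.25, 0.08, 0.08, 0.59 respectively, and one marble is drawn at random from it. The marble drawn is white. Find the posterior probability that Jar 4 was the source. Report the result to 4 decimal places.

Tabulate prior·likelihood by source: [1] prior 0.25, lik 0.25, product 0.06250; [2] prior 0.08, lik 0.6667, product 0.05333; [3] prior 0.08, lik 0.5625, product 0.04500; [4] prior 0.59, lik 0.6154, product 0.3631.
Normalizing constant = 0.52391; the posterior for Jar 4 is its product over the sum, 0.3631/0.52391 = 0.6930.

Posterior probability ≈ 0.6930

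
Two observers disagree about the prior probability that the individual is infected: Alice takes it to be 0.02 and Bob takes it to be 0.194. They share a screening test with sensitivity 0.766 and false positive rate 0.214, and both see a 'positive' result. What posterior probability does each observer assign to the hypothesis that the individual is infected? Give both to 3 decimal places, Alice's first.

Alice: 0.068; Bob: 0.463

The likelihood ratio for a 'positive' result is 0.766/0.214 = 3.5794.
Alice: prior odds 0.02/0.98 = 0.020408; posterior odds 0.073050; posterior probability 0.068.
Bob: prior odds 0.194/0.806 = 0.24069; posterior odds 0.86155; posterior probability 0.463.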